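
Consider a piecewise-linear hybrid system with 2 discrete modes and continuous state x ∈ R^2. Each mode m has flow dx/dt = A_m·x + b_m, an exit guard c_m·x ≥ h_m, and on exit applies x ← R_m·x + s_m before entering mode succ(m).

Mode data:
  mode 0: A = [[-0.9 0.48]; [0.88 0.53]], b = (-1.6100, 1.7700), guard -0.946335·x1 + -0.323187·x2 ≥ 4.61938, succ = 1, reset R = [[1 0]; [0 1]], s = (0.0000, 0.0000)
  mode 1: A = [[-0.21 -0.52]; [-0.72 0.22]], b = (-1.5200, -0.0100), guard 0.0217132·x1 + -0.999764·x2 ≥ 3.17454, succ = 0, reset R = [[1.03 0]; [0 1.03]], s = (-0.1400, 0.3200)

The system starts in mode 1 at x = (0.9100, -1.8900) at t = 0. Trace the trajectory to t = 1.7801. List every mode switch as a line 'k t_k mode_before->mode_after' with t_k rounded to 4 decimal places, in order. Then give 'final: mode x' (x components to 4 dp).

1 1.2570 1->0
final: 0 -1.0290 -2.9995

Mode 1: guard c·x = 3.1745 hit at Δt = 1.2570 (t = 1.2570), x⁻ = (0.4888, -3.1647) → reset → x⁺ = (0.3635, -2.9396), jump to mode 0
Mode 0: flow for 0.5231 to horizon, guard not reached → x = (-1.0290, -2.9995)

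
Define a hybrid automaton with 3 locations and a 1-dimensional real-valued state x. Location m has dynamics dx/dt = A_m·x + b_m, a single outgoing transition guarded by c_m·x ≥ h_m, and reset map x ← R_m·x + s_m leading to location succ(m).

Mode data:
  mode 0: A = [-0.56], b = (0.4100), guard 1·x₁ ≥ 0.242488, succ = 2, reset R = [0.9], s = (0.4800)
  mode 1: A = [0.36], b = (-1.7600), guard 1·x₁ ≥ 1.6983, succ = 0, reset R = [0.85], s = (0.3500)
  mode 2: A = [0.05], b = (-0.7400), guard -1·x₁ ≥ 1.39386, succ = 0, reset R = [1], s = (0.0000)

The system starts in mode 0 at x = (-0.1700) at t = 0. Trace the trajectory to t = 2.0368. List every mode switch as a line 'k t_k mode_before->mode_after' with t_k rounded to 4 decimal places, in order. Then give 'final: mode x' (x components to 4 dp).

1 1.0912 0->2
final: 2 0.0155

Mode 0: guard c·x = 0.2425 hit at Δt = 1.0912 (t = 1.0912), x⁻ = (0.2425) → reset → x⁺ = (0.6982), jump to mode 2
Mode 2: flow for 0.9456 to horizon, guard not reached → x = (0.0155)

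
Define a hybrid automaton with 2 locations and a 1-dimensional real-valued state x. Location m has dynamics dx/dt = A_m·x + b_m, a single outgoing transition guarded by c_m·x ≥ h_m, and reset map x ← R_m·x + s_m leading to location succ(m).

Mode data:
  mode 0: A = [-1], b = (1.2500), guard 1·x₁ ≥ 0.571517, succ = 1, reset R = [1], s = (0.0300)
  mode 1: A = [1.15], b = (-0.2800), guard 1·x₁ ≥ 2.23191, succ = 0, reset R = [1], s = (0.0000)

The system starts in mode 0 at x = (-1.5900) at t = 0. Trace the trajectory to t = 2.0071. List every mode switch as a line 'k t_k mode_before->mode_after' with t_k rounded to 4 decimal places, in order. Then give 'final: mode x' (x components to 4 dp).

1 1.4317 0->1
final: 1 0.9374

Mode 0: guard c·x = 0.5715 hit at Δt = 1.4317 (t = 1.4317), x⁻ = (0.5715) → reset → x⁺ = (0.6015), jump to mode 1
Mode 1: flow for 0.5754 to horizon, guard not reached → x = (0.9374)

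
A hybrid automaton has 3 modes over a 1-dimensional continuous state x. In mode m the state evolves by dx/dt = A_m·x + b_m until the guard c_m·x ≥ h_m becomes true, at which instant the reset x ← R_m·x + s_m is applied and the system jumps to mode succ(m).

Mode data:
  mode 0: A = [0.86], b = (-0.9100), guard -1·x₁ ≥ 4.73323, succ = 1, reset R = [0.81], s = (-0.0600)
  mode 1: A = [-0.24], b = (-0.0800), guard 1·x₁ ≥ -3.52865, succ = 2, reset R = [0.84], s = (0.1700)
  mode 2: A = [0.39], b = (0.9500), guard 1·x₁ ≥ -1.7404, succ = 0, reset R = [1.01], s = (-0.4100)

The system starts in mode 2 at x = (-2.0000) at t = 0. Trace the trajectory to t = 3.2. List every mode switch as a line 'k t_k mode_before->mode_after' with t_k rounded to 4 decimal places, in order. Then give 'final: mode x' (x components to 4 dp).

1 1.1980 2->0
2 1.8784 0->1
3 2.3294 1->2
final: 2 -2.9389

Mode 2: guard c·x = -1.7404 hit at Δt = 1.1980 (t = 1.1980), x⁻ = (-1.7404) → reset → x⁺ = (-2.1678), jump to mode 0
Mode 0: guard c·x = 4.7332 hit at Δt = 0.6804 (t = 1.8784), x⁻ = (-4.7332) → reset → x⁺ = (-3.8939), jump to mode 1
Mode 1: guard c·x = -3.5286 hit at Δt = 0.4510 (t = 2.3294), x⁻ = (-3.5286) → reset → x⁺ = (-2.7941), jump to mode 2
Mode 2: flow for 0.8706 to horizon, guard not reached → x = (-2.9389)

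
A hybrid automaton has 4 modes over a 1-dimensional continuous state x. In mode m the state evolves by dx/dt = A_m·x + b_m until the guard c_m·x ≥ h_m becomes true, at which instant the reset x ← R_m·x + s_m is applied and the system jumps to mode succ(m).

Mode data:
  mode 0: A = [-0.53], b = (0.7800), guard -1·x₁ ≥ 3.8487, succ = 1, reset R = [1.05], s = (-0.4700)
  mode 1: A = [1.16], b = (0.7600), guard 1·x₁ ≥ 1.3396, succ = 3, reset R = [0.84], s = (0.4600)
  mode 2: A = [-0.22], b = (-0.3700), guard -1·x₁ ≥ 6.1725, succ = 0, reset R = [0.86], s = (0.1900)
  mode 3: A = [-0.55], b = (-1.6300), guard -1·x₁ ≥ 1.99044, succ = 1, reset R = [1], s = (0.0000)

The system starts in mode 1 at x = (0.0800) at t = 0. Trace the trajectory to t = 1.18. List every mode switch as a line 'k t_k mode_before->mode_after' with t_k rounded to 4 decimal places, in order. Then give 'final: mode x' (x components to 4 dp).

1 0.8605 1->3
final: 3 0.8522

Mode 1: guard c·x = 1.3396 hit at Δt = 0.8605 (t = 0.8605), x⁻ = (1.3396) → reset → x⁺ = (1.5853), jump to mode 3
Mode 3: flow for 0.3195 to horizon, guard not reached → x = (0.8522)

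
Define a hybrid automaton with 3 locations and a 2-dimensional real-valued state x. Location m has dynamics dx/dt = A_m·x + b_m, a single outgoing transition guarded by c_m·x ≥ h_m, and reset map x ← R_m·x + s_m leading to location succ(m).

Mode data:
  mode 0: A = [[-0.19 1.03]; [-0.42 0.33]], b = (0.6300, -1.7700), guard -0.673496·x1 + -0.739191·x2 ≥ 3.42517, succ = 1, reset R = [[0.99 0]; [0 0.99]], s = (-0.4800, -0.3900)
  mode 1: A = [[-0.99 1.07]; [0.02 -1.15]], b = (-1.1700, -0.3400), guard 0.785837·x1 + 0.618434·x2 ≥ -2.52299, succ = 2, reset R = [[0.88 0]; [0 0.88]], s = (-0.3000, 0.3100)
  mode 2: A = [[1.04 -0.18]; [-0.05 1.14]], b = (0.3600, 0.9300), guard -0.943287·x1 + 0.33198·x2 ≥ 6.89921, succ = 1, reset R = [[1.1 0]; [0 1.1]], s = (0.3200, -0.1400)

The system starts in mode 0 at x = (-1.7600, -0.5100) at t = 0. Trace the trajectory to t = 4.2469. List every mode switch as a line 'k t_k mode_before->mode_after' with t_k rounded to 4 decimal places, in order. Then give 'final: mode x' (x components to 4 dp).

Mode 0: guard c·x = 3.4252 hit at Δt = 1.3256 (t = 1.3256), x⁻ = (-2.4093, -2.4385) → reset → x⁺ = (-2.8652, -2.8041), jump to mode 1
Mode 1: guard c·x = -2.5230 hit at Δt = 1.5545 (t = 2.8801), x⁻ = (-2.6146, -0.7573) → reset → x⁺ = (-2.6009, -0.3564), jump to mode 2
Mode 2: guard c·x = 6.8992 hit at Δt = 1.0283 (t = 3.9084), x⁻ = (-6.9423, 1.0562) → reset → x⁺ = (-7.3165, 1.0218), jump to mode 1
Mode 1: flow for 0.3385 to horizon, guard not reached → x = (-5.3348, 0.5623)

1 1.3256 0->1
2 2.8801 1->2
3 3.9084 2->1
final: 1 -5.3348 0.5623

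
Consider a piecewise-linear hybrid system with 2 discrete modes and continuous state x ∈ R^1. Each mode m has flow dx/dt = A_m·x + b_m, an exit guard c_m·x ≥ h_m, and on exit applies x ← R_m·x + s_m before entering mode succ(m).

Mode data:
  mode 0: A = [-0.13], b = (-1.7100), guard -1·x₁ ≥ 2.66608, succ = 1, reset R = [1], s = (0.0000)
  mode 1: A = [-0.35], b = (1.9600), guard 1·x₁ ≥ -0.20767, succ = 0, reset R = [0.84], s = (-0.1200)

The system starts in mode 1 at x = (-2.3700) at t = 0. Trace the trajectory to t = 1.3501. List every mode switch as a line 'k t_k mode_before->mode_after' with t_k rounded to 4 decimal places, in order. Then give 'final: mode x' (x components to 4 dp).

1 0.9043 1->0
final: 0 -1.0185

Mode 1: guard c·x = -0.2077 hit at Δt = 0.9043 (t = 0.9043), x⁻ = (-0.2077) → reset → x⁺ = (-0.2944), jump to mode 0
Mode 0: flow for 0.4458 to horizon, guard not reached → x = (-1.0185)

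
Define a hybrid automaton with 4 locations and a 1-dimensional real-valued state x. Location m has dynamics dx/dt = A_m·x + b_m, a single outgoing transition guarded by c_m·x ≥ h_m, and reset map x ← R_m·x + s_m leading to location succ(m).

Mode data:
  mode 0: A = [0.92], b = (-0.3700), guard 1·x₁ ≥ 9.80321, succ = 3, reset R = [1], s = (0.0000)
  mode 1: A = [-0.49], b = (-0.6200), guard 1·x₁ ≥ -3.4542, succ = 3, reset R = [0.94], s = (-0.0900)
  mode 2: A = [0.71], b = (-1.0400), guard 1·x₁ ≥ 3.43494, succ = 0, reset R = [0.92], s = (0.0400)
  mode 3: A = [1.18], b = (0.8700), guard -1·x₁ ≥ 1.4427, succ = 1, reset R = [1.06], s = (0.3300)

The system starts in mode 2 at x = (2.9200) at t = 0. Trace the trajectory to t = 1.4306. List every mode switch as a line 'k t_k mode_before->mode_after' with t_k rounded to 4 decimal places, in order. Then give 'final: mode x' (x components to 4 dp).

Mode 2: guard c·x = 3.4349 hit at Δt = 0.4267 (t = 0.4267), x⁻ = (3.4349) → reset → x⁺ = (3.2001), jump to mode 0
Mode 0: flow for 1.0039 to horizon, guard not reached → x = (7.4483)

1 0.4267 2->0
final: 0 7.4483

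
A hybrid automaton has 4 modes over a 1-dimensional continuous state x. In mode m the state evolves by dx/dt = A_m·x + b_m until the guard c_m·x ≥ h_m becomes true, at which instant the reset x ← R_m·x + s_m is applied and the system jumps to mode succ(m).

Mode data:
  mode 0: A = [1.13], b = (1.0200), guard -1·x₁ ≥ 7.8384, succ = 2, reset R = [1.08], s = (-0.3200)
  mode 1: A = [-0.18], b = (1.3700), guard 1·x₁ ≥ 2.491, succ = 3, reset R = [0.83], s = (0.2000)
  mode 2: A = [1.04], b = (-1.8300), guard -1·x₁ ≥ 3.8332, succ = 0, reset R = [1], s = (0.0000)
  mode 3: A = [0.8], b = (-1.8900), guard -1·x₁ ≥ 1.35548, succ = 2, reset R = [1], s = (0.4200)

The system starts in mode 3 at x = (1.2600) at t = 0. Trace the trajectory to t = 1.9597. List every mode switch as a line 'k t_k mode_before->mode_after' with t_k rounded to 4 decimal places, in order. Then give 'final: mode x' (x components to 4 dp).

Mode 3: guard c·x = 1.3555 hit at Δt = 1.5195 (t = 1.5195), x⁻ = (-1.3555) → reset → x⁺ = (-0.9355), jump to mode 2
Mode 2: flow for 0.4402 to horizon, guard not reached → x = (-2.5003)

1 1.5195 3->2
final: 2 -2.5003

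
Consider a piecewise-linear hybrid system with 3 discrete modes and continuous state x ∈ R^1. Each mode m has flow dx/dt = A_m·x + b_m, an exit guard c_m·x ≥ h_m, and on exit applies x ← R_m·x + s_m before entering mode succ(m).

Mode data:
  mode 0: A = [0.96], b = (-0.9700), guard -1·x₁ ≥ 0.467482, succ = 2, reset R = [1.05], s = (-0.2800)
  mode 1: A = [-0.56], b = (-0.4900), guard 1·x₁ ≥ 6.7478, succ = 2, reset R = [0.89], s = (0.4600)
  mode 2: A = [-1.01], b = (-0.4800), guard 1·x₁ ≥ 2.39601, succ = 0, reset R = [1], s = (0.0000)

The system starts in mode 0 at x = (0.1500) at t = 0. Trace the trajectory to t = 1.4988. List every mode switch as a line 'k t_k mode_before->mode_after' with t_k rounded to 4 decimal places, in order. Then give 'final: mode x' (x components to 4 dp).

1 0.5635 0->2
final: 2 -0.5902

Mode 0: guard c·x = 0.4675 hit at Δt = 0.5635 (t = 0.5635), x⁻ = (-0.4675) → reset → x⁺ = (-0.7709), jump to mode 2
Mode 2: flow for 0.9353 to horizon, guard not reached → x = (-0.5902)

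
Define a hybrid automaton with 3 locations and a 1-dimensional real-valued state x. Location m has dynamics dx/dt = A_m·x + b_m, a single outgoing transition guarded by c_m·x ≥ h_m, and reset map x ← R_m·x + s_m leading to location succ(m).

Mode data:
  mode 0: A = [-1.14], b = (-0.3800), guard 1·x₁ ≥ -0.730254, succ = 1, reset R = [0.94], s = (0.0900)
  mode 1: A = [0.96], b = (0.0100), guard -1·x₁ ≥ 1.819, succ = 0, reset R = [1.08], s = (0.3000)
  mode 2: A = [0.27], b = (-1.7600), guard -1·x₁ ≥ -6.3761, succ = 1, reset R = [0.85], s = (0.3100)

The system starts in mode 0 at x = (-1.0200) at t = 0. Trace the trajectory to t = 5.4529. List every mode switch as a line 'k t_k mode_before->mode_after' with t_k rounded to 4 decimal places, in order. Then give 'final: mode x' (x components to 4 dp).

1 0.4808 0->1
2 1.6547 1->0
3 2.7162 0->1
4 3.8901 1->0
5 4.9516 0->1
final: 1 -0.9587

Mode 0: guard c·x = -0.7303 hit at Δt = 0.4808 (t = 0.4808), x⁻ = (-0.7303) → reset → x⁺ = (-0.5964), jump to mode 1
Mode 1: guard c·x = 1.8190 hit at Δt = 1.1739 (t = 1.6547), x⁻ = (-1.8190) → reset → x⁺ = (-1.6645), jump to mode 0
Mode 0: guard c·x = -0.7303 hit at Δt = 1.0615 (t = 2.7162), x⁻ = (-0.7303) → reset → x⁺ = (-0.5964), jump to mode 1
Mode 1: guard c·x = 1.8190 hit at Δt = 1.1739 (t = 3.8901), x⁻ = (-1.8190) → reset → x⁺ = (-1.6645), jump to mode 0
Mode 0: guard c·x = -0.7303 hit at Δt = 1.0615 (t = 4.9516), x⁻ = (-0.7303) → reset → x⁺ = (-0.5964), jump to mode 1
Mode 1: flow for 0.5013 to horizon, guard not reached → x = (-0.9587)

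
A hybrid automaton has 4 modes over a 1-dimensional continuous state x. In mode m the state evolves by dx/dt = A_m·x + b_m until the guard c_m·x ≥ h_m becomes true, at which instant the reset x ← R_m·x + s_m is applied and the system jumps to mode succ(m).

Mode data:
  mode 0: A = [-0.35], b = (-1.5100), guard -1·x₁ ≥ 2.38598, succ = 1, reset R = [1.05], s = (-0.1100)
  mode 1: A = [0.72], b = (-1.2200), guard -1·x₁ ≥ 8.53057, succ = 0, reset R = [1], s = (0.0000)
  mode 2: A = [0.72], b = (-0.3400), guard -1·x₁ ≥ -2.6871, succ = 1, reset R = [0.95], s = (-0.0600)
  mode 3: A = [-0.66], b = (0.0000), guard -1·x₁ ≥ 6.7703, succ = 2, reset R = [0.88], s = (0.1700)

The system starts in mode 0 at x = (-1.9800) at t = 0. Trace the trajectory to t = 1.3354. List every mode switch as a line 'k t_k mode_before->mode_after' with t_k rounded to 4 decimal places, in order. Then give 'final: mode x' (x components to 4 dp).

Mode 0: guard c·x = 2.3860 hit at Δt = 0.5459 (t = 0.5459), x⁻ = (-2.3860) → reset → x⁺ = (-2.6153), jump to mode 1
Mode 1: flow for 0.7895 to horizon, guard not reached → x = (-5.9144)

1 0.5459 0->1
final: 1 -5.9144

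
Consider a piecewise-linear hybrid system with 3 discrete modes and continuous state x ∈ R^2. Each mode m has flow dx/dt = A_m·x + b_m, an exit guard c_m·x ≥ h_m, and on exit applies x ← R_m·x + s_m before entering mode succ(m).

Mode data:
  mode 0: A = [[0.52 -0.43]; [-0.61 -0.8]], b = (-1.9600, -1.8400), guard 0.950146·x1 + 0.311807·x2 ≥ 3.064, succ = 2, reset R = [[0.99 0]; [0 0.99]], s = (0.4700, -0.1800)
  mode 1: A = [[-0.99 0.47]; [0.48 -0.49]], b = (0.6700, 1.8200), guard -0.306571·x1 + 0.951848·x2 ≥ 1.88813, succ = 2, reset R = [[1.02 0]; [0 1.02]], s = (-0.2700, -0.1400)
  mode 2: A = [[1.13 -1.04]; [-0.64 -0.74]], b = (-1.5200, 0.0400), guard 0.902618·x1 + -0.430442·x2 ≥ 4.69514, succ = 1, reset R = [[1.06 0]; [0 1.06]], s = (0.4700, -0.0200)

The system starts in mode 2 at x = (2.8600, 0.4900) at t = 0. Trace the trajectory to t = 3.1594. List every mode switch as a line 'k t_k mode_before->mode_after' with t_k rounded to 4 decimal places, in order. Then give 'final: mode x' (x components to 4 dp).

1 0.6809 2->1
2 1.9954 1->2
final: 2 1.0629 0.4221

Mode 2: guard c·x = 4.6951 hit at Δt = 0.6809 (t = 0.6809), x⁻ = (4.7520, -0.9429) → reset → x⁺ = (5.5072, -1.0195), jump to mode 1
Mode 1: guard c·x = 1.8881 hit at Δt = 1.3145 (t = 1.9954), x⁻ = (2.5521, 2.8056) → reset → x⁺ = (2.3332, 2.7217), jump to mode 2
Mode 2: flow for 1.1640 to horizon, guard not reached → x = (1.0629, 0.4221)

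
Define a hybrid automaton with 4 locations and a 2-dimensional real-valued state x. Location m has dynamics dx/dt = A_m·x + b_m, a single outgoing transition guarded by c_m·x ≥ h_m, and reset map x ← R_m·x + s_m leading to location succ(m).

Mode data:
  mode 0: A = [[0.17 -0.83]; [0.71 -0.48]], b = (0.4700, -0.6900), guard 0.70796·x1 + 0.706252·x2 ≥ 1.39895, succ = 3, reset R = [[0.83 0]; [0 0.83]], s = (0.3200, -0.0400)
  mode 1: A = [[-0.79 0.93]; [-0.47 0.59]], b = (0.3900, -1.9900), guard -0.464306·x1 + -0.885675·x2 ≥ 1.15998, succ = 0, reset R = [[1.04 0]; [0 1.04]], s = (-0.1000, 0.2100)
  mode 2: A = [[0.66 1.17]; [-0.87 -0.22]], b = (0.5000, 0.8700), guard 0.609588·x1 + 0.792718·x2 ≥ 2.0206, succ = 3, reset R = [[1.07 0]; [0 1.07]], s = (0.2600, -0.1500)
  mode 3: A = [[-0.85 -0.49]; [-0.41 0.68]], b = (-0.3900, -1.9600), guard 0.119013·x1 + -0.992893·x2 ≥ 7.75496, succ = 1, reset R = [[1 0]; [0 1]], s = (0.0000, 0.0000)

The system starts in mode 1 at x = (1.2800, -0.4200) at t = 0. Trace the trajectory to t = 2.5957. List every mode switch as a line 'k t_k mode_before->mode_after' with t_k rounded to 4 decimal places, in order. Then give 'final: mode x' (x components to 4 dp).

1 0.4102 1->0
2 1.5140 0->3
final: 3 1.6758 -5.2185

Mode 1: guard c·x = 1.1600 hit at Δt = 0.4102 (t = 0.4102), x⁻ = (0.7138, -1.6839) → reset → x⁺ = (0.6424, -1.5413), jump to mode 0
Mode 0: guard c·x = 1.3989 hit at Δt = 1.1038 (t = 1.5140), x⁻ = (2.4510, -0.4762) → reset → x⁺ = (2.3544, -0.4352), jump to mode 3
Mode 3: flow for 1.0817 to horizon, guard not reached → x = (1.6758, -5.2185)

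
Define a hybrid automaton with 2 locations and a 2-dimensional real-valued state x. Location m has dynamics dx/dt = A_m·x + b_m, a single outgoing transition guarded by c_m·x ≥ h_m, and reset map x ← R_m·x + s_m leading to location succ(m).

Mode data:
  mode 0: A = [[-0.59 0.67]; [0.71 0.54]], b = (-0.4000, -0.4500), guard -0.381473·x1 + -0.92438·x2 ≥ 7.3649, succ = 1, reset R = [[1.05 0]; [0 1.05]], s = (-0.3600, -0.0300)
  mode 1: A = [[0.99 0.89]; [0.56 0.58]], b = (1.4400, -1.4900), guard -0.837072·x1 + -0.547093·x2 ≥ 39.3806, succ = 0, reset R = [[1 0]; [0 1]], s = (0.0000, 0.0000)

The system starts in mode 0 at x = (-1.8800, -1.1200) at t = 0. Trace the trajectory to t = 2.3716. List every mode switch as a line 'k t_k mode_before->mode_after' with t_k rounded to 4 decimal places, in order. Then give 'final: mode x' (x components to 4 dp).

Mode 0: guard c·x = 7.3649 hit at Δt = 1.3523 (t = 1.3523), x⁻ = (-3.5380, -6.5073) → reset → x⁺ = (-4.0749, -6.8627), jump to mode 1
Mode 1: flow for 1.0193 to horizon, guard not reached → x = (-27.4750, -23.4873)

1 1.3523 0->1
final: 1 -27.4750 -23.4873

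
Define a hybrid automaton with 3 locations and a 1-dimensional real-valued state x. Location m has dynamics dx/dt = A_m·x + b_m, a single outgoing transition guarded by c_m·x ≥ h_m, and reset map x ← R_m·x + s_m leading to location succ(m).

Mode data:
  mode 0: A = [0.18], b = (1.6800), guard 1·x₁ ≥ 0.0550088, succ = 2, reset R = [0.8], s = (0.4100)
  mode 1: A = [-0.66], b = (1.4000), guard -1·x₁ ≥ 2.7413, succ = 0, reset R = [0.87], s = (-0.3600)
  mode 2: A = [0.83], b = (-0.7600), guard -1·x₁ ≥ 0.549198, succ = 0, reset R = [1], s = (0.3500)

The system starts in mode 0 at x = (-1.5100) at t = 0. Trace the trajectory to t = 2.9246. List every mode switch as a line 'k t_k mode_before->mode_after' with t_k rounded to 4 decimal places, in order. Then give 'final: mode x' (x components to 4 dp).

Mode 0: guard c·x = 0.0550 hit at Δt = 1.0131 (t = 1.0131), x⁻ = (0.0550) → reset → x⁺ = (0.4540), jump to mode 2
Mode 2: guard c·x = 0.5492 hit at Δt = 1.3912 (t = 2.4043), x⁻ = (-0.5492) → reset → x⁺ = (-0.1992), jump to mode 0
Mode 0: guard c·x = 0.0550 hit at Δt = 0.1525 (t = 2.5568), x⁻ = (0.0550) → reset → x⁺ = (0.4540), jump to mode 2
Mode 2: flow for 0.3678 to horizon, guard not reached → x = (0.2892)

1 1.0131 0->2
2 2.4043 2->0
3 2.5568 0->2
final: 2 0.2892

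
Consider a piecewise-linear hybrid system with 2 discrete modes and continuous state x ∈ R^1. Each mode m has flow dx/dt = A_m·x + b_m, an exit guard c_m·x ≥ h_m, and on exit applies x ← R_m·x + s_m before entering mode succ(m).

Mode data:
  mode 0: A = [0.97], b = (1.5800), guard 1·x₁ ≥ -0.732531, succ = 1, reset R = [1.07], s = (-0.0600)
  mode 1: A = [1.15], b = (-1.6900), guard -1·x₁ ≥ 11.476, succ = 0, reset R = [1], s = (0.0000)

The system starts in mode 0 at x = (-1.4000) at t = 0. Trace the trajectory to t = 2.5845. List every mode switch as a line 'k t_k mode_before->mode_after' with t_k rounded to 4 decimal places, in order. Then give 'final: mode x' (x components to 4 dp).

1 1.4074 0->1
final: 1 -7.4869

Mode 0: guard c·x = -0.7325 hit at Δt = 1.4074 (t = 1.4074), x⁻ = (-0.7325) → reset → x⁺ = (-0.8438), jump to mode 1
Mode 1: flow for 1.1771 to horizon, guard not reached → x = (-7.4869)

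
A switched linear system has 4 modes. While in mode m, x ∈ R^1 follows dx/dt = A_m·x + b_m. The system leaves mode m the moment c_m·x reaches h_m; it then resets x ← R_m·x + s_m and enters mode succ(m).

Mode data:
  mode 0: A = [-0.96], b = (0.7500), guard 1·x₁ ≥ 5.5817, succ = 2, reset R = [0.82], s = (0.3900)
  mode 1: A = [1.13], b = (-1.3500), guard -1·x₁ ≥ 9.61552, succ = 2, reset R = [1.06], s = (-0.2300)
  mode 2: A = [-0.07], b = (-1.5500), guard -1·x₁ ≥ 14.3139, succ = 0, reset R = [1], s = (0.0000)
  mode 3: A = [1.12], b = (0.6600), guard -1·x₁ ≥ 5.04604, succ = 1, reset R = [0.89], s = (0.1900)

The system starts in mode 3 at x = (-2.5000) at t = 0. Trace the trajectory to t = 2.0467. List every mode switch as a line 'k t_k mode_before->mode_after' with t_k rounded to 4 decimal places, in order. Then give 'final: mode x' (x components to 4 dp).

1 0.7562 3->1
2 1.3549 1->2
final: 2 -10.9765

Mode 3: guard c·x = 5.0460 hit at Δt = 0.7562 (t = 0.7562), x⁻ = (-5.0460) → reset → x⁺ = (-4.3010), jump to mode 1
Mode 1: guard c·x = 9.6155 hit at Δt = 0.5987 (t = 1.3549), x⁻ = (-9.6155) → reset → x⁺ = (-10.4225), jump to mode 2
Mode 2: flow for 0.6918 to horizon, guard not reached → x = (-10.9765)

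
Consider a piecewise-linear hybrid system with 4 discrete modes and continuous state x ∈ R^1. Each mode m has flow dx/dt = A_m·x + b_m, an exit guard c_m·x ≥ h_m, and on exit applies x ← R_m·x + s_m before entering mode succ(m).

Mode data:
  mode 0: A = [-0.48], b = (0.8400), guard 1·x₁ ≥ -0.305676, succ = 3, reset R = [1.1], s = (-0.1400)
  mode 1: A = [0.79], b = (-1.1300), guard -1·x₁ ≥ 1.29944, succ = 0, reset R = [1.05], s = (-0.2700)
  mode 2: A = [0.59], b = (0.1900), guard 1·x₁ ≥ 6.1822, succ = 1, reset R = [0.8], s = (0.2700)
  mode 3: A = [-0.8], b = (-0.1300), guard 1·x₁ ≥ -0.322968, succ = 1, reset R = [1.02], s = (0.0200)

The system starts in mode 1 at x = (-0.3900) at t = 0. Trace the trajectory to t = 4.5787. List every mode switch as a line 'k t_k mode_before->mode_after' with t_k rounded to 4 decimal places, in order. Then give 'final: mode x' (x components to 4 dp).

1 0.5129 1->0
2 1.5516 0->3
3 2.3897 3->1
4 2.9599 1->0
5 3.9986 0->3
final: 3 -0.3598

Mode 1: guard c·x = 1.2994 hit at Δt = 0.5129 (t = 0.5129), x⁻ = (-1.2994) → reset → x⁺ = (-1.6344), jump to mode 0
Mode 0: guard c·x = -0.3057 hit at Δt = 1.0387 (t = 1.5516), x⁻ = (-0.3057) → reset → x⁺ = (-0.4762), jump to mode 3
Mode 3: guard c·x = -0.3230 hit at Δt = 0.8381 (t = 2.3897), x⁻ = (-0.3230) → reset → x⁺ = (-0.3094), jump to mode 1
Mode 1: guard c·x = 1.2994 hit at Δt = 0.5702 (t = 2.9599), x⁻ = (-1.2994) → reset → x⁺ = (-1.6344), jump to mode 0
Mode 0: guard c·x = -0.3057 hit at Δt = 1.0387 (t = 3.9986), x⁻ = (-0.3057) → reset → x⁺ = (-0.4762), jump to mode 3
Mode 3: flow for 0.5801 to horizon, guard not reached → x = (-0.3598)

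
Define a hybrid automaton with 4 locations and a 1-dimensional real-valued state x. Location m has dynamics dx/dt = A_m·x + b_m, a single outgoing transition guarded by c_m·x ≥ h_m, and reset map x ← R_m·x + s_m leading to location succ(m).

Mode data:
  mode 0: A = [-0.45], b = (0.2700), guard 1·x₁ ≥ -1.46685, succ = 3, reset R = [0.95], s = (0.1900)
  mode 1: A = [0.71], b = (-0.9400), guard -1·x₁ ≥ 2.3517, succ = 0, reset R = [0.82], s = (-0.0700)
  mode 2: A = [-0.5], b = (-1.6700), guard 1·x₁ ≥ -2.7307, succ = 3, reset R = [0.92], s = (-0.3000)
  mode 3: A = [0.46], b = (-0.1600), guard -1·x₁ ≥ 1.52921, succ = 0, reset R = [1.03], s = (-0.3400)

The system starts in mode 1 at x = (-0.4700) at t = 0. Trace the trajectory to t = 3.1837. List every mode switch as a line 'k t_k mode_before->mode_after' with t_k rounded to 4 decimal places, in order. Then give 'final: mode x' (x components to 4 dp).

1 1.0103 1->0
2 1.5189 0->3
3 1.9332 3->0
4 2.3694 0->3
5 2.7837 3->0
final: 0 -1.5008

Mode 1: guard c·x = 2.3517 hit at Δt = 1.0103 (t = 1.0103), x⁻ = (-2.3517) → reset → x⁺ = (-1.9984), jump to mode 0
Mode 0: guard c·x = -1.4668 hit at Δt = 0.5086 (t = 1.5189), x⁻ = (-1.4668) → reset → x⁺ = (-1.2035), jump to mode 3
Mode 3: guard c·x = 1.5292 hit at Δt = 0.4143 (t = 1.9332), x⁻ = (-1.5292) → reset → x⁺ = (-1.9151), jump to mode 0
Mode 0: guard c·x = -1.4668 hit at Δt = 0.4362 (t = 2.3694), x⁻ = (-1.4669) → reset → x⁺ = (-1.2035), jump to mode 3
Mode 3: guard c·x = 1.5292 hit at Δt = 0.4143 (t = 2.7837), x⁻ = (-1.5292) → reset → x⁺ = (-1.9151), jump to mode 0
Mode 0: flow for 0.4000 to horizon, guard not reached → x = (-1.5008)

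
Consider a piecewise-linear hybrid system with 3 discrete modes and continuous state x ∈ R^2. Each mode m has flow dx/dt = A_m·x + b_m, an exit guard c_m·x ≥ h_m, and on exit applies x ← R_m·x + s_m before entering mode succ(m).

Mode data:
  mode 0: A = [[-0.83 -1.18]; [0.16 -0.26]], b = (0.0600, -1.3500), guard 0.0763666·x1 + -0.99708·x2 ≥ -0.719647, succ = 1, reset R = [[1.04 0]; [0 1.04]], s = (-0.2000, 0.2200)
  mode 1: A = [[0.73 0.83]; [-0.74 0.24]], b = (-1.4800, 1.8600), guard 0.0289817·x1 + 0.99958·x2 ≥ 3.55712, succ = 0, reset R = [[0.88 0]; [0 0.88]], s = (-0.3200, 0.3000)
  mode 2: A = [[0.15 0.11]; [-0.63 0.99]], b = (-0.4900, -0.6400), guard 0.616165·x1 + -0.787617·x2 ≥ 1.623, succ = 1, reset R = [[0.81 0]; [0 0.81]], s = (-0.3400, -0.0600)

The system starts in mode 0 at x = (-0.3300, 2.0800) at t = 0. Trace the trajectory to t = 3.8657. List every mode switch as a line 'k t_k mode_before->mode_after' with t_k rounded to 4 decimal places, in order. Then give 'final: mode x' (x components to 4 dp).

Mode 0: guard c·x = -0.7196 hit at Δt = 0.7843 (t = 0.7843), x⁻ = (-0.9998, 0.6452) → reset → x⁺ = (-1.2398, 0.8910), jump to mode 1
Mode 1: guard c·x = 3.5571 hit at Δt = 0.7497 (t = 1.5340), x⁻ = (-1.9172, 3.6142) → reset → x⁺ = (-2.0072, 3.4805), jump to mode 0
Mode 0: guard c·x = -0.7196 hit at Δt = 1.3002 (t = 2.8342), x⁻ = (-2.2090, 0.5526) → reset → x⁺ = (-2.4973, 0.7947), jump to mode 1
Mode 1: guard c·x = 3.5571 hit at Δt = 0.6068 (t = 3.4409), x⁻ = (-3.7240, 3.6666) → reset → x⁺ = (-3.5971, 3.5266), jump to mode 0
Mode 0: flow for 0.4248 to horizon, guard not reached → x = (-3.7350, 2.3757)

1 0.7843 0->1
2 1.5340 1->0
3 2.8342 0->1
4 3.4409 1->0
final: 0 -3.7350 2.3757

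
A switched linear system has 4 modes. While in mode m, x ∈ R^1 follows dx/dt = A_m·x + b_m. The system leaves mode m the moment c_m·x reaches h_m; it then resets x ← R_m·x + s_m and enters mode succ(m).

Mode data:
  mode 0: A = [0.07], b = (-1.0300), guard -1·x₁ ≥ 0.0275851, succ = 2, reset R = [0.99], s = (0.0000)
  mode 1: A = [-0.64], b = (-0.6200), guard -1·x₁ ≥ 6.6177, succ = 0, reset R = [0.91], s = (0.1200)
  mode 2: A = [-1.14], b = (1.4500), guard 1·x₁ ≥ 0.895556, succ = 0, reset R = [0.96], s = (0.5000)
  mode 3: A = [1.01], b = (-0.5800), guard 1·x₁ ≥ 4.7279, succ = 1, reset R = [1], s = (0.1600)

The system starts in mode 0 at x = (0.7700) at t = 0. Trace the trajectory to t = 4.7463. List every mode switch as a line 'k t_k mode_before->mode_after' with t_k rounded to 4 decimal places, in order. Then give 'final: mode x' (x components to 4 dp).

1 0.7946 0->2
2 1.8814 2->0
3 3.2933 0->2
4 4.3801 2->0
final: 0 1.0130

Mode 0: guard c·x = 0.0276 hit at Δt = 0.7946 (t = 0.7946), x⁻ = (-0.0276) → reset → x⁺ = (-0.0273), jump to mode 2
Mode 2: guard c·x = 0.8956 hit at Δt = 1.0868 (t = 1.8814), x⁻ = (0.8956) → reset → x⁺ = (1.3597), jump to mode 0
Mode 0: guard c·x = 0.0276 hit at Δt = 1.4119 (t = 3.2933), x⁻ = (-0.0276) → reset → x⁺ = (-0.0273), jump to mode 2
Mode 2: guard c·x = 0.8956 hit at Δt = 1.0868 (t = 4.3801), x⁻ = (0.8956) → reset → x⁺ = (1.3597), jump to mode 0
Mode 0: flow for 0.3662 to horizon, guard not reached → x = (1.0130)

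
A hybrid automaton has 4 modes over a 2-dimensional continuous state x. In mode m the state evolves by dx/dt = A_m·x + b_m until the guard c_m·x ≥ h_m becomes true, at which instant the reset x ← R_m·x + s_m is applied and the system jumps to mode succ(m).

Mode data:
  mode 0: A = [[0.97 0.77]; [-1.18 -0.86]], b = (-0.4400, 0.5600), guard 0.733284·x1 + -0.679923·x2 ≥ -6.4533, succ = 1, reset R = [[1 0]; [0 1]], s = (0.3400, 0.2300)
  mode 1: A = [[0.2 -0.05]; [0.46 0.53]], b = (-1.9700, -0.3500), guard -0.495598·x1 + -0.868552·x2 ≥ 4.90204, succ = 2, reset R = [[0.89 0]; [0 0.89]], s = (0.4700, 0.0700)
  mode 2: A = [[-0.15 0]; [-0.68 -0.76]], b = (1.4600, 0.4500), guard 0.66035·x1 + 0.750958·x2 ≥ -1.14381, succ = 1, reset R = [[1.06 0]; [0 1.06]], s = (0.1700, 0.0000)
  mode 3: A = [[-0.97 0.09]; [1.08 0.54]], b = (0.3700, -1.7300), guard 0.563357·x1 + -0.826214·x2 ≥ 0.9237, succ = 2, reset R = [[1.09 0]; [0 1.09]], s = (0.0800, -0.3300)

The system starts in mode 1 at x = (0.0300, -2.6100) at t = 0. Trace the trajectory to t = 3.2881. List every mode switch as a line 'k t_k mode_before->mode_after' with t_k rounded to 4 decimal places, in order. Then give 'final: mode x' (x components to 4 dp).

1 0.8270 1->2
2 1.6695 2->1
3 2.8727 1->2
final: 2 -0.4877 -2.5873

Mode 1: guard c·x = 4.9020 hit at Δt = 0.8270 (t = 0.8270), x⁻ = (-1.5780, -4.7435) → reset → x⁺ = (-0.9344, -4.1517), jump to mode 2
Mode 2: guard c·x = -1.1438 hit at Δt = 0.8425 (t = 1.6695), x⁻ = (0.3320, -1.8151) → reset → x⁺ = (0.5219, -1.9240), jump to mode 1
Mode 1: guard c·x = 4.9020 hit at Δt = 1.2032 (t = 2.8727), x⁻ = (-1.8144, -4.6086) → reset → x⁺ = (-1.1448, -4.0317), jump to mode 2
Mode 2: flow for 0.4154 to horizon, guard not reached → x = (-0.4877, -2.5873)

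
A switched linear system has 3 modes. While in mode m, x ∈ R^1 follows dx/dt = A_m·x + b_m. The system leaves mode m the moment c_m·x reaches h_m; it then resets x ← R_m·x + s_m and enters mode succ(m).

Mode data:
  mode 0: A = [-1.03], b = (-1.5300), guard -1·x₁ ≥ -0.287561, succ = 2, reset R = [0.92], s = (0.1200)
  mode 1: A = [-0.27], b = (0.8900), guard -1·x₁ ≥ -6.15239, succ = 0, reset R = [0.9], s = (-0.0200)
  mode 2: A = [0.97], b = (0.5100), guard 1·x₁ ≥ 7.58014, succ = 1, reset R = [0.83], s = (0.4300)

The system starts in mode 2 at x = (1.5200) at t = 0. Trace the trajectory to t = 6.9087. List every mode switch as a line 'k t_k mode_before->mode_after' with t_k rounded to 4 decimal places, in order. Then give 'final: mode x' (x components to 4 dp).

1 1.4194 2->1
2 2.0924 1->0
3 3.4260 0->2
4 5.6802 2->1
5 6.3532 1->0
final: 0 2.4660

Mode 2: guard c·x = 7.5801 hit at Δt = 1.4194 (t = 1.4194), x⁻ = (7.5801) → reset → x⁺ = (6.7215), jump to mode 1
Mode 1: guard c·x = -6.1524 hit at Δt = 0.6730 (t = 2.0924), x⁻ = (6.1524) → reset → x⁺ = (5.5172), jump to mode 0
Mode 0: guard c·x = -0.2876 hit at Δt = 1.3336 (t = 3.4260), x⁻ = (0.2876) → reset → x⁺ = (0.3846), jump to mode 2
Mode 2: guard c·x = 7.5801 hit at Δt = 2.2542 (t = 5.6802), x⁻ = (7.5801) → reset → x⁺ = (6.7215), jump to mode 1
Mode 1: guard c·x = -6.1524 hit at Δt = 0.6730 (t = 6.3532), x⁻ = (6.1524) → reset → x⁺ = (5.5172), jump to mode 0
Mode 0: flow for 0.5555 to horizon, guard not reached → x = (2.4660)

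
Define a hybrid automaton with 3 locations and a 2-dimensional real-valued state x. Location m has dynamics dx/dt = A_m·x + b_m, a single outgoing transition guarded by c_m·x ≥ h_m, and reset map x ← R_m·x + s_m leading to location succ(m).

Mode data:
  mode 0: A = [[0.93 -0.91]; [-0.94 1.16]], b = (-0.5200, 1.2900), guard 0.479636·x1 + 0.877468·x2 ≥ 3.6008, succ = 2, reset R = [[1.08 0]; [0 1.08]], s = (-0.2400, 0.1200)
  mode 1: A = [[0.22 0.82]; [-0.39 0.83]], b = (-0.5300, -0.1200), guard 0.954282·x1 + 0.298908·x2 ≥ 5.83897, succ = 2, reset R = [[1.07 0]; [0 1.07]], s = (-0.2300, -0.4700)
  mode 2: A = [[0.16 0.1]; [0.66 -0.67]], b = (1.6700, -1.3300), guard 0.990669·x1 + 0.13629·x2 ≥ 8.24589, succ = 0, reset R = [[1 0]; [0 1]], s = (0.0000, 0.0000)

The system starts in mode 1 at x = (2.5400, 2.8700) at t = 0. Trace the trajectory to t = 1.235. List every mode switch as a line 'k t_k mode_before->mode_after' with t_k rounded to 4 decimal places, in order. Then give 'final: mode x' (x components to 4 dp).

1 0.7822 1->2
final: 2 6.3576 3.6509

Mode 1: guard c·x = 5.8390 hit at Δt = 0.7822 (t = 0.7822), x⁻ = (4.9120, 3.8526) → reset → x⁺ = (5.0258, 3.6523), jump to mode 2
Mode 2: flow for 0.4528 to horizon, guard not reached → x = (6.3576, 3.6509)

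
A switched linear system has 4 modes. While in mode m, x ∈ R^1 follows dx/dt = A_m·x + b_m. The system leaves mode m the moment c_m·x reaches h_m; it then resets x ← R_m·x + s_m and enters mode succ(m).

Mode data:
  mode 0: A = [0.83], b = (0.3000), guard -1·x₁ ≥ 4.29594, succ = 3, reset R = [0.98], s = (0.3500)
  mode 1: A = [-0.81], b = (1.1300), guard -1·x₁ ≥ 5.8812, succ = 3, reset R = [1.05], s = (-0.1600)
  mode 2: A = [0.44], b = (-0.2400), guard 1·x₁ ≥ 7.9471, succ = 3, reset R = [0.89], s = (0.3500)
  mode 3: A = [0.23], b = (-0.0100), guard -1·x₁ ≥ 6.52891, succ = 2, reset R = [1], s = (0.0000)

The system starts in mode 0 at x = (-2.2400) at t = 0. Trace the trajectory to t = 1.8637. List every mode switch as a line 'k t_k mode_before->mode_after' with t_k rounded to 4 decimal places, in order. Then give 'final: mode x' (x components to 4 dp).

1 0.8907 0->3
final: 3 -4.8391

Mode 0: guard c·x = 4.2959 hit at Δt = 0.8907 (t = 0.8907), x⁻ = (-4.2959) → reset → x⁺ = (-3.8600), jump to mode 3
Mode 3: flow for 0.9730 to horizon, guard not reached → x = (-4.8391)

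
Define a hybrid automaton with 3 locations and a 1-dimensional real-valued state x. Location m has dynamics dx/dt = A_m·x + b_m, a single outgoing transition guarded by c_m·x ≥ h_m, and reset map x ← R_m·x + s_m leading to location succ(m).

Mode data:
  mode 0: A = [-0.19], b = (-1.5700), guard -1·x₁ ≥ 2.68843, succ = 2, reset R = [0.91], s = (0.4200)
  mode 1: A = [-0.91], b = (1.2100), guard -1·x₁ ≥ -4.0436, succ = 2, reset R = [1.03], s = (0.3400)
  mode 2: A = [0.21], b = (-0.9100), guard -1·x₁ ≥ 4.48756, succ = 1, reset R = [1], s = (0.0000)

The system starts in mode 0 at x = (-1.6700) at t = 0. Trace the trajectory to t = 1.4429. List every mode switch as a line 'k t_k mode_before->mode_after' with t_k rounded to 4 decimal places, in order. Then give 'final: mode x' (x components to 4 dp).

1 0.8831 0->2
final: 2 -2.8198

Mode 0: guard c·x = 2.6884 hit at Δt = 0.8831 (t = 0.8831), x⁻ = (-2.6884) → reset → x⁺ = (-2.0265), jump to mode 2
Mode 2: flow for 0.5598 to horizon, guard not reached → x = (-2.8198)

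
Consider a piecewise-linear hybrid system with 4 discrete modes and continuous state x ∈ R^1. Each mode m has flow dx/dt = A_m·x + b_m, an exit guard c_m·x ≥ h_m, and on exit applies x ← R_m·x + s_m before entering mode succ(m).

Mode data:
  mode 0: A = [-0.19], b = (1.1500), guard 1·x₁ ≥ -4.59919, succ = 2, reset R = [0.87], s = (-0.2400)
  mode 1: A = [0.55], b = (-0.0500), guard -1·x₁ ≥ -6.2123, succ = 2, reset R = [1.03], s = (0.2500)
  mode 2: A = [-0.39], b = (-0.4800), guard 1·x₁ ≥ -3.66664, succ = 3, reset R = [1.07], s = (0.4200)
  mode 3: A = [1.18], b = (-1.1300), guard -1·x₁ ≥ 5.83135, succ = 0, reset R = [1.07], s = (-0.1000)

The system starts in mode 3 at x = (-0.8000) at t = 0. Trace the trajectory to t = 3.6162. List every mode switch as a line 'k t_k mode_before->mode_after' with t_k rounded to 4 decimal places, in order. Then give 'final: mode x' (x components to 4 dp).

Mode 3: guard c·x = 5.8313 hit at Δt = 1.1452 (t = 1.1452), x⁻ = (-5.8313) → reset → x⁺ = (-6.3395), jump to mode 0
Mode 0: guard c·x = -4.5992 hit at Δt = 0.7965 (t = 1.9417), x⁻ = (-4.5992) → reset → x⁺ = (-4.2413), jump to mode 2
Mode 2: guard c·x = -3.6666 hit at Δt = 0.5431 (t = 2.4848), x⁻ = (-3.6666) → reset → x⁺ = (-3.5033), jump to mode 3
Mode 3: guard c·x = 5.8313 hit at Δt = 0.3559 (t = 2.8407), x⁻ = (-5.8314) → reset → x⁺ = (-6.3395), jump to mode 0
Mode 0: flow for 0.7755 to horizon, guard not reached → x = (-4.6417)

1 1.1452 3->0
2 1.9417 0->2
3 2.4848 2->3
4 2.8407 3->0
final: 0 -4.6417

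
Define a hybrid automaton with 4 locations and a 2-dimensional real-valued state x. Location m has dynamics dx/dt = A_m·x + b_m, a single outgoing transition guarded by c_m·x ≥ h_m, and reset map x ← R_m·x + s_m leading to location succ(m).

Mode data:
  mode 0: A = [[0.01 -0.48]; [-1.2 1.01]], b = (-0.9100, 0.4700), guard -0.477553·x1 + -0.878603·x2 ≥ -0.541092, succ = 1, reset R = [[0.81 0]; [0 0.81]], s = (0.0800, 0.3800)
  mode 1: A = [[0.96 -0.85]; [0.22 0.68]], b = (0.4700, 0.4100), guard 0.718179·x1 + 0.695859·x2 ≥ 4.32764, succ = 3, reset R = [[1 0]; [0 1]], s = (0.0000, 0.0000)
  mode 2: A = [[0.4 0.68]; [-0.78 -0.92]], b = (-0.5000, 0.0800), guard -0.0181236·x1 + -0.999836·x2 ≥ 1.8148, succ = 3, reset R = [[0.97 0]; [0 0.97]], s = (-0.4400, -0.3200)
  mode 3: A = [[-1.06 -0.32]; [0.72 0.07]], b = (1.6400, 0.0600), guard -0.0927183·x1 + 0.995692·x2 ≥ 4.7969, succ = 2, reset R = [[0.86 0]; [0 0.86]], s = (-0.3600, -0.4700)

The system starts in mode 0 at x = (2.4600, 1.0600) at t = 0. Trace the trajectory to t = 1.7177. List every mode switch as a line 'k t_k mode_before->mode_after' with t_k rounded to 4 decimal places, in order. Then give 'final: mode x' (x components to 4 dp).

1 0.8949 0->1
final: 1 2.7210 1.3154

Mode 0: guard c·x = -0.5411 hit at Δt = 0.8949 (t = 0.8949), x⁻ = (1.4729, -0.1847) → reset → x⁺ = (1.2730, 0.2304), jump to mode 1
Mode 1: flow for 0.8228 to horizon, guard not reached → x = (2.7210, 1.3154)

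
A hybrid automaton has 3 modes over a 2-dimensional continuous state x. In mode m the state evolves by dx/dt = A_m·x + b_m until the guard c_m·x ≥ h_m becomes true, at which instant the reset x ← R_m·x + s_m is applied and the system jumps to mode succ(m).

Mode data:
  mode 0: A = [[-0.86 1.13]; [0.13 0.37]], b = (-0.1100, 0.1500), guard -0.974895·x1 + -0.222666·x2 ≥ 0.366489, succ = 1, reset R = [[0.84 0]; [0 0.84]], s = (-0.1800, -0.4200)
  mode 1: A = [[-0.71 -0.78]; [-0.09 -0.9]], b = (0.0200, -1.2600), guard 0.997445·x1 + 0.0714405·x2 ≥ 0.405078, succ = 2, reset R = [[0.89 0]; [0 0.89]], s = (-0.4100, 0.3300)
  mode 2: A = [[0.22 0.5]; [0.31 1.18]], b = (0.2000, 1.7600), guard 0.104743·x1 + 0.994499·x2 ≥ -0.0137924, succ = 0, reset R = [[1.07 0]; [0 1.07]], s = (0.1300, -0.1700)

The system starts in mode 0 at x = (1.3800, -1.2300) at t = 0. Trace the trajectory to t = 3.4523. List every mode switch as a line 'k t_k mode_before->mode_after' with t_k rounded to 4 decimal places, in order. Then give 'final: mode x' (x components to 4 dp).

1 0.6833 0->1
2 1.3549 1->2
3 2.3400 2->0
final: 0 -0.1508 -0.0733

Mode 0: guard c·x = 0.3665 hit at Δt = 0.6833 (t = 0.6833), x⁻ = (-0.0554, -1.4032) → reset → x⁺ = (-0.2266, -1.5986), jump to mode 1
Mode 1: guard c·x = 0.4051 hit at Δt = 0.6716 (t = 1.3549), x⁻ = (0.5149, -1.5182) → reset → x⁺ = (0.0482, -1.0212), jump to mode 2
Mode 2: guard c·x = -0.0138 hit at Δt = 0.9851 (t = 2.3400), x⁻ = (-0.0638, -0.0072) → reset → x⁺ = (0.0618, -0.1777), jump to mode 0
Mode 0: flow for 1.1123 to horizon, guard not reached → x = (-0.1508, -0.0733)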